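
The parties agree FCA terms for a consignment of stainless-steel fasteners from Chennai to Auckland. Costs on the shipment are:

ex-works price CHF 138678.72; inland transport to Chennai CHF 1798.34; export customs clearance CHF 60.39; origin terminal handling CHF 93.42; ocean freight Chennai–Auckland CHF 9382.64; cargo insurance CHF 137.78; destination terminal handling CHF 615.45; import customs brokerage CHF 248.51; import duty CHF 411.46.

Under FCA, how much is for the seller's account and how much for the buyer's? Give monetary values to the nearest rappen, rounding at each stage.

FCA: the seller delivers export-cleared goods to the carrier; the buyer bears costs from that point.
Seller's account: goods 138678.72 + inland to port 1798.34 + export clearance 60.39 = 140537.45
Buyer's account: origin terminal 93.42 + freight 9382.64 + insurance 137.78 + destination terminal 615.45 + brokerage 248.51 + duty 411.46 = 10889.26

Seller: CHF 140537.45; buyer: CHF 10889.26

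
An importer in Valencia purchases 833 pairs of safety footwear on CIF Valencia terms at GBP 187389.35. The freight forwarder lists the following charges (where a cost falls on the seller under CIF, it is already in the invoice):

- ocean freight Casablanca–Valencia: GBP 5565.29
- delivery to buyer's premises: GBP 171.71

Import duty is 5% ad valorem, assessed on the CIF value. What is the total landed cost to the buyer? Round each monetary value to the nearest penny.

CIF: the seller pays costs through ocean freight and marine insurance to the destination port.
Already in the invoice (seller's account under CIF): freight — exclude.
The CIF price already equals the CIF value: 187389.35
Import duty = 187389.35 × 5% = 9369.47
Buyer bears: delivery 171.71 + duty 9369.47 = 9541.18
Landed cost = invoice 187389.35 + 9541.18 = 196930.53

Total landed cost: GBP 196930.53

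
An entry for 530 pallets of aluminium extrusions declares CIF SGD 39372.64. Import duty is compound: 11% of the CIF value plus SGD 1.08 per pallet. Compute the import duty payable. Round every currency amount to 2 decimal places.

Ad valorem component: 39372.64 × 11% = 4330.99
Specific component: 530 × 1.08 = 572.40
Import duty = 4330.99 + 572.40 = 4903.39

Import duty: SGD 4903.39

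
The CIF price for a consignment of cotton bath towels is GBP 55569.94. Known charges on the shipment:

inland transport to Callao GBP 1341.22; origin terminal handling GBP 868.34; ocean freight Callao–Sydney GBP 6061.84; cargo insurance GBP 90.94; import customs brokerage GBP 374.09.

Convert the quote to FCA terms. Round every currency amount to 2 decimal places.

FCA price: GBP 48548.82

Not relevant to the conversion: inland to port — on the seller under both CIF and FCA; already in the CIF price and stays in the FCA price. brokerage — on the buyer under both terms; not part of either seller's price.
From CIF to FCA, the seller no longer bears: origin terminal, freight, insurance.
FCA price = 55569.94 − 868.34 − 6061.84 − 90.94 = 48548.82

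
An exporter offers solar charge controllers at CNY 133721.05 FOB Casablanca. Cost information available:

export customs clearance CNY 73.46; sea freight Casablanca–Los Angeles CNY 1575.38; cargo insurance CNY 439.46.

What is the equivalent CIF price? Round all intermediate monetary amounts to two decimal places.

Not relevant to the conversion: export clearance — on the seller under both FOB and CIF; already in the FOB price and stays in the CIF price.
From FOB to CIF, the seller additionally bears: freight, insurance.
CIF price = 133721.05 + 1575.38 + 439.46 = 135735.89

CIF price: CNY 135735.89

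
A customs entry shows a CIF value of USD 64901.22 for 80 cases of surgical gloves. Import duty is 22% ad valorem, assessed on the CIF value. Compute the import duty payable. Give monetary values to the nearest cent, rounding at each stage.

Import duty = 64901.22 × 22% = 14278.27

Import duty: USD 14278.27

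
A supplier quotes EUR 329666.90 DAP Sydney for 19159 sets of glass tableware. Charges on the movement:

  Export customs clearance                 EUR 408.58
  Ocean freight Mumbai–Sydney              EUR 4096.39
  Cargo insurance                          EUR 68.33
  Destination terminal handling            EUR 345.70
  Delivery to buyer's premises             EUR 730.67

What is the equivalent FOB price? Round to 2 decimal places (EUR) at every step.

FOB price: EUR 324425.81

Not relevant to the conversion: export clearance — on the seller under both DAP and FOB; already in the DAP price and stays in the FOB price.
From DAP to FOB, the seller no longer bears: freight, insurance, destination terminal, delivery.
FOB price = 329666.90 − 4096.39 − 68.33 − 345.70 − 730.67 = 324425.81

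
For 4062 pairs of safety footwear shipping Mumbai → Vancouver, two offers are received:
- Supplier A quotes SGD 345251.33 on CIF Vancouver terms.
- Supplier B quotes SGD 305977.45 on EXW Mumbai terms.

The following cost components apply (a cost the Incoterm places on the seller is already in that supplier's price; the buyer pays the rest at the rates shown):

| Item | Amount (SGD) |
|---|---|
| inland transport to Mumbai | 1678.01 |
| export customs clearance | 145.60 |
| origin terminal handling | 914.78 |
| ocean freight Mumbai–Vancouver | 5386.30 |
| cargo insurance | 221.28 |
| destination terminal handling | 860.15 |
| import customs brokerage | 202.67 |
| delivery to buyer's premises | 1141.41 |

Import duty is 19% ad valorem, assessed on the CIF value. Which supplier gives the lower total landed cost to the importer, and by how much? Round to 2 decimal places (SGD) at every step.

Supplier A (CIF):
The CIF price already equals the CIF value: 345251.33
Import duty = 345251.33 × 19% = 65597.75
Buyer bears (A): 860.15 + 202.67 + 1141.41 = 2204.23
Landed cost (A) = invoice 345251.33 + 2204.23 + duty 65597.75 = 413053.31
Supplier B (EXW):
CIF value = EXW price + inland to port + export clearance + origin terminal + freight + insurance = 305977.45 + 1678.01 + 145.60 + 914.78 + 5386.30 + 221.28 = 314323.42
Import duty = 314323.42 × 19% = 59721.45
Buyer bears (B): 1678.01 + 145.60 + 914.78 + 5386.30 + 221.28 + 860.15 + 202.67 + 1141.41 = 10550.20
Landed cost (B) = invoice 305977.45 + 10550.20 + duty 59721.45 = 376249.10
Difference = |413053.31 − 376249.10| = 36804.21

Supplier B is cheaper by SGD 36804.21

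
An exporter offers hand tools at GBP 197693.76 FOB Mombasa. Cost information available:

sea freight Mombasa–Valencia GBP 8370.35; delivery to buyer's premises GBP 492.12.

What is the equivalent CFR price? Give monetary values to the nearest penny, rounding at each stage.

CFR price: GBP 206064.11

Not relevant to the conversion: delivery — on the buyer under both terms; not part of either seller's price.
From FOB to CFR, the seller additionally bears: freight.
CFR price = 197693.76 + 8370.35 = 206064.11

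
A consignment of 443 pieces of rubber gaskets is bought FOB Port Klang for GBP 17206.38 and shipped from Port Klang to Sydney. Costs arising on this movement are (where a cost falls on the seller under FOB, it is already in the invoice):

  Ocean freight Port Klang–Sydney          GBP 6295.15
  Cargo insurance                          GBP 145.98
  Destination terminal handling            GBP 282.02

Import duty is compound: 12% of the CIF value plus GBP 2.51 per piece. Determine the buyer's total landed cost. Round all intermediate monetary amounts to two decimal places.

FOB: the seller bears costs until goods are on board at the origin port; the buyer bears freight, insurance and all costs thereafter.
CIF value = FOB price + freight + insurance = 17206.38 + 6295.15 + 145.98 = 23647.51
Ad valorem component: 23647.51 × 12% = 2837.70
Specific component: 443 × 2.51 = 1111.93
Import duty = 2837.70 + 1111.93 = 3949.63
Buyer bears: freight 6295.15 + insurance 145.98 + destination terminal 282.02 + duty 3949.63 = 10672.78
Landed cost = invoice 17206.38 + 10672.78 = 27879.16

Total landed cost: GBP 27879.16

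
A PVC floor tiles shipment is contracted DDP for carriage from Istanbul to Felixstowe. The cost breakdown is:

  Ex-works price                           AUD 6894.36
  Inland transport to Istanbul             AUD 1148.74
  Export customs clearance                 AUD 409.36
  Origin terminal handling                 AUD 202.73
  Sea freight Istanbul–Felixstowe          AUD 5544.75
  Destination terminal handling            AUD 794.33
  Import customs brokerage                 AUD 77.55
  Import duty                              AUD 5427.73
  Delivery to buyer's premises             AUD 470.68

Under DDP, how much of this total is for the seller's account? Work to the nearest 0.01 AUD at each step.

DDP: the seller bears all costs including import duty.
Seller's account: goods 6894.36 + inland to port 1148.74 + export clearance 409.36 + origin terminal 202.73 + freight 5544.75 + destination terminal 794.33 + brokerage 77.55 + duty 5427.73 + delivery 470.68 = 20970.23
Buyer's account: 0.00

Seller's account: AUD 20970.23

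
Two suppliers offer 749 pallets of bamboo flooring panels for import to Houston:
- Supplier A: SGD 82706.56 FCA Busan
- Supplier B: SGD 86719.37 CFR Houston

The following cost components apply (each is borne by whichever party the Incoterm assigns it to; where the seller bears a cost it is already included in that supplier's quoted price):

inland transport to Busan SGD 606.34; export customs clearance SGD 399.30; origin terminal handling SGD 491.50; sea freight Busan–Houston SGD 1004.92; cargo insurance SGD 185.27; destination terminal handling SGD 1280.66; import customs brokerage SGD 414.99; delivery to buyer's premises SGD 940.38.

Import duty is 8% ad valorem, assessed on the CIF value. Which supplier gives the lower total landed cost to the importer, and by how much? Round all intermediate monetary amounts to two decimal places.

Supplier A is cheaper by SGD 2717.70

Supplier A (FCA):
CIF value = FCA price + origin terminal + freight + insurance = 82706.56 + 491.50 + 1004.92 + 185.27 = 84388.25
Import duty = 84388.25 × 8% = 6751.06
Buyer bears (A): 491.50 + 1004.92 + 185.27 + 1280.66 + 414.99 + 940.38 = 4317.72
Landed cost (A) = invoice 82706.56 + 4317.72 + duty 6751.06 = 93775.34
Supplier B (CFR):
CIF value = CFR price + insurance = 86719.37 + 185.27 = 86904.64
Import duty = 86904.64 × 8% = 6952.37
Buyer bears (B): 185.27 + 1280.66 + 414.99 + 940.38 = 2821.30
Landed cost (B) = invoice 86719.37 + 2821.30 + duty 6952.37 = 96493.04
Difference = |93775.34 − 96493.04| = 2717.70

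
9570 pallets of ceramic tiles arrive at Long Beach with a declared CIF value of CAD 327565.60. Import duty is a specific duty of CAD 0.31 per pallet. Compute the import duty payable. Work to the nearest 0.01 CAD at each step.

Import duty = 9570 × 0.31 = 2966.70

Import duty: CAD 2966.70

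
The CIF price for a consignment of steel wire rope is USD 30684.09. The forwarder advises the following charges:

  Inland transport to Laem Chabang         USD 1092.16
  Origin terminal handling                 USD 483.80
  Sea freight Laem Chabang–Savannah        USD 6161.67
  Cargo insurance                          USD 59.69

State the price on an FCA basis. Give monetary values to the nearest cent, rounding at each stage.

FCA price: USD 23978.93

Not relevant to the conversion: inland to port — on the seller under both CIF and FCA; already in the CIF price and stays in the FCA price.
From CIF to FCA, the seller no longer bears: origin terminal, freight, insurance.
FCA price = 30684.09 − 483.80 − 6161.67 − 59.69 = 23978.93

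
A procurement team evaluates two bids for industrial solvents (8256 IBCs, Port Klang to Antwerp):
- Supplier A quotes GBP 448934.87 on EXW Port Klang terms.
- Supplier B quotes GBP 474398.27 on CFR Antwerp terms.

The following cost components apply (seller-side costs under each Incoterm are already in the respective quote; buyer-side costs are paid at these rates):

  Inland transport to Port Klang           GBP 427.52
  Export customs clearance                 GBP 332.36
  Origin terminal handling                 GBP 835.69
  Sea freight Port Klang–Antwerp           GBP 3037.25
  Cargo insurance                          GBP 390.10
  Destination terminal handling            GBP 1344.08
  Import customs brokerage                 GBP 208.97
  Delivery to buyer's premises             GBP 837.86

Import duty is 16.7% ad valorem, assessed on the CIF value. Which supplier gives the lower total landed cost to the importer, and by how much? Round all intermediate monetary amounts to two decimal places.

Supplier A is cheaper by GBP 24309.29

Supplier A (EXW):
CIF value = EXW price + inland to port + export clearance + origin terminal + freight + insurance = 448934.87 + 427.52 + 332.36 + 835.69 + 3037.25 + 390.10 = 453957.79
Import duty = 453957.79 × 16.7% = 75810.95
Buyer bears (A): 427.52 + 332.36 + 835.69 + 3037.25 + 390.10 + 1344.08 + 208.97 + 837.86 = 7413.83
Landed cost (A) = invoice 448934.87 + 7413.83 + duty 75810.95 = 532159.65
Supplier B (CFR):
CIF value = CFR price + insurance = 474398.27 + 390.10 = 474788.37
Import duty = 474788.37 × 16.7% = 79289.66
Buyer bears (B): 390.10 + 1344.08 + 208.97 + 837.86 = 2781.01
Landed cost (B) = invoice 474398.27 + 2781.01 + duty 79289.66 = 556468.94
Difference = |532159.65 − 556468.94| = 24309.29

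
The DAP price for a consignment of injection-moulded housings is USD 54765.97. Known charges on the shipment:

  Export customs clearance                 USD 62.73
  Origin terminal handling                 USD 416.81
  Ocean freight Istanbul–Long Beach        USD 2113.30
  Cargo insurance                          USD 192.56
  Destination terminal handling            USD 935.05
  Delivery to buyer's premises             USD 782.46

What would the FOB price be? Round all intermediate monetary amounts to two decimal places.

Not relevant to the conversion: origin terminal, export clearance — on the seller under both DAP and FOB; already in the DAP price and stays in the FOB price.
From DAP to FOB, the seller no longer bears: freight, insurance, destination terminal, delivery.
FOB price = 54765.97 − 2113.30 − 192.56 − 935.05 − 782.46 = 50742.60

FOB price: USD 50742.60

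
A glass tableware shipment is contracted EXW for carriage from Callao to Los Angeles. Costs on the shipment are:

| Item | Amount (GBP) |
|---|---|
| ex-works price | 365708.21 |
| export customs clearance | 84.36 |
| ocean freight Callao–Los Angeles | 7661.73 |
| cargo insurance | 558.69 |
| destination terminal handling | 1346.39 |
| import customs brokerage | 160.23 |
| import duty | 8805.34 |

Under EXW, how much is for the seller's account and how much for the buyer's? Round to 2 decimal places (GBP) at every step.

EXW: the seller makes goods available at their premises; the buyer bears all onward costs.
Seller's account: goods 365708.21 = 365708.21
Buyer's account: export clearance 84.36 + freight 7661.73 + insurance 558.69 + destination terminal 1346.39 + brokerage 160.23 + duty 8805.34 = 18616.74

Seller: GBP 365708.21; buyer: GBP 18616.74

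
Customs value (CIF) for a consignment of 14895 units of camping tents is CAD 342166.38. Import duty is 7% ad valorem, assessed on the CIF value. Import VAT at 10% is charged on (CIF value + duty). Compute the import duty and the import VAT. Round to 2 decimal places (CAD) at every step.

Import duty: CAD 23951.65; import VAT: CAD 36611.80

Import duty = 342166.38 × 7% = 23951.65
VAT base = CIF + duty = 342166.38 + 23951.65 = 366118.03
Import VAT = 366118.03 × 10% = 36611.80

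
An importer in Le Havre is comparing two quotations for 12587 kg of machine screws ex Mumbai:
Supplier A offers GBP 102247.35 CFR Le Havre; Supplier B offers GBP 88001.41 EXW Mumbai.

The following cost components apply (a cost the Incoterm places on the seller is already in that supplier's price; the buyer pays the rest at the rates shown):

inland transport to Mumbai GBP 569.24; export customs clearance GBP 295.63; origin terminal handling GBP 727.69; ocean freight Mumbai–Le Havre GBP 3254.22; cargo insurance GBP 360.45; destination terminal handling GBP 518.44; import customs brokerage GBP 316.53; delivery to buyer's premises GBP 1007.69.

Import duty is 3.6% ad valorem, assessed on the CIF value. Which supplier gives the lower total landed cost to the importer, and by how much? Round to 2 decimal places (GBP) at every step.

Supplier A (CFR):
CIF value = CFR price + insurance = 102247.35 + 360.45 = 102607.80
Import duty = 102607.80 × 3.6% = 3693.88
Buyer bears (A): 360.45 + 518.44 + 316.53 + 1007.69 = 2203.11
Landed cost (A) = invoice 102247.35 + 2203.11 + duty 3693.88 = 108144.34
Supplier B (EXW):
CIF value = EXW price + inland to port + export clearance + origin terminal + freight + insurance = 88001.41 + 569.24 + 295.63 + 727.69 + 3254.22 + 360.45 = 93208.64
Import duty = 93208.64 × 3.6% = 3355.51
Buyer bears (B): 569.24 + 295.63 + 727.69 + 3254.22 + 360.45 + 518.44 + 316.53 + 1007.69 = 7049.89
Landed cost (B) = invoice 88001.41 + 7049.89 + duty 3355.51 = 98406.81
Difference = |108144.34 − 98406.81| = 9737.53

Supplier B is cheaper by GBP 9737.53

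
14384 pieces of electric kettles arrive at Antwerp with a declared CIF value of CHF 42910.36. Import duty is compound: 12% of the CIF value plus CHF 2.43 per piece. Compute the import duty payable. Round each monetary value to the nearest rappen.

Ad valorem component: 42910.36 × 12% = 5149.24
Specific component: 14384 × 2.43 = 34953.12
Import duty = 5149.24 + 34953.12 = 40102.36

Import duty: CHF 40102.36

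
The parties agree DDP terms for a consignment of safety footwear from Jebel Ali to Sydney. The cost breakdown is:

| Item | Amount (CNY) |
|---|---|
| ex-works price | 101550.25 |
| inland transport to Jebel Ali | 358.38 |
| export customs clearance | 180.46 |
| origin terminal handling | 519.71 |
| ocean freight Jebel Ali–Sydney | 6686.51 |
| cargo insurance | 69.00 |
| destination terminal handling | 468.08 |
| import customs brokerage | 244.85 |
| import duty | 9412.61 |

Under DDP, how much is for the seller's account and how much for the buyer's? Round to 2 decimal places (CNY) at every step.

Seller: CNY 119489.85; buyer: CNY 0.00

DDP: the seller bears all costs including import duty.
Seller's account: goods 101550.25 + inland to port 358.38 + export clearance 180.46 + origin terminal 519.71 + freight 6686.51 + insurance 69.00 + destination terminal 468.08 + brokerage 244.85 + duty 9412.61 = 119489.85
Buyer's account: 0.00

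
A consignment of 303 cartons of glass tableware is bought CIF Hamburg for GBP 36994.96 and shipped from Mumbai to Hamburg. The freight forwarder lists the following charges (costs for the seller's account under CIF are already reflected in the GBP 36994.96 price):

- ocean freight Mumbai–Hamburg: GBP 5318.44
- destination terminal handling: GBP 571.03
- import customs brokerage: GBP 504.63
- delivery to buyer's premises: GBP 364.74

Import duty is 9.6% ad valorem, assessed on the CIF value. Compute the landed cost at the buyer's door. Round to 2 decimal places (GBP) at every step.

CIF: the seller pays costs through ocean freight and marine insurance to the destination port.
Already in the invoice (seller's account under CIF): freight — exclude.
The CIF price already equals the CIF value: 36994.96
Import duty = 36994.96 × 9.6% = 3551.52
Buyer bears: destination terminal 571.03 + brokerage 504.63 + delivery 364.74 + duty 3551.52 = 4991.92
Landed cost = invoice 36994.96 + 4991.92 = 41986.88

Total landed cost: GBP 41986.88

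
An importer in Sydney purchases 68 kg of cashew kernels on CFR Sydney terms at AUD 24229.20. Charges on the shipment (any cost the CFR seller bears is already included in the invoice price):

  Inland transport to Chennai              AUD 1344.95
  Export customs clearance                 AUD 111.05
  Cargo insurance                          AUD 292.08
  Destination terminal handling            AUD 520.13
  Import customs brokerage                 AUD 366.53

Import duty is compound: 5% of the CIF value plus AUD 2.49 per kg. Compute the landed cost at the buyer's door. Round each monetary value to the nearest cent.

CFR: the seller pays costs through ocean freight to the destination port, but not insurance.
Already in the invoice (seller's account under CFR): inland to port, export clearance — exclude.
CIF value = CFR price + insurance = 24229.20 + 292.08 = 24521.28
Ad valorem component: 24521.28 × 5% = 1226.06
Specific component: 68 × 2.49 = 169.32
Import duty = 1226.06 + 169.32 = 1395.38
Buyer bears: insurance 292.08 + destination terminal 520.13 + brokerage 366.53 + duty 1395.38 = 2574.12
Landed cost = invoice 24229.20 + 2574.12 = 26803.32

Total landed cost: AUD 26803.32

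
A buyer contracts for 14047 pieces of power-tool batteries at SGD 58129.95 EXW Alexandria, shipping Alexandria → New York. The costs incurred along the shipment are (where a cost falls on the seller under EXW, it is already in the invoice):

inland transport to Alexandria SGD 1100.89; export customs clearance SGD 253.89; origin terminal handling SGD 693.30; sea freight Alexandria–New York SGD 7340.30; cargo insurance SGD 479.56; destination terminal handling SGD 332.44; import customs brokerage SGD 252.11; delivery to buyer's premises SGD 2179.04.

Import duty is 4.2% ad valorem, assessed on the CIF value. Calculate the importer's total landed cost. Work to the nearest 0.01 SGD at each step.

EXW: the seller makes goods available at their premises; the buyer bears all onward costs.
CIF value = EXW price + inland to port + export clearance + origin terminal + freight + insurance = 58129.95 + 1100.89 + 253.89 + 693.30 + 7340.30 + 479.56 = 67997.89
Import duty = 67997.89 × 4.2% = 2855.91
Buyer bears: inland to port 1100.89 + export clearance 253.89 + origin terminal 693.30 + freight 7340.30 + insurance 479.56 + destination terminal 332.44 + brokerage 252.11 + delivery 2179.04 + duty 2855.91 = 15487.44
Landed cost = invoice 58129.95 + 15487.44 = 73617.39

Total landed cost: SGD 73617.39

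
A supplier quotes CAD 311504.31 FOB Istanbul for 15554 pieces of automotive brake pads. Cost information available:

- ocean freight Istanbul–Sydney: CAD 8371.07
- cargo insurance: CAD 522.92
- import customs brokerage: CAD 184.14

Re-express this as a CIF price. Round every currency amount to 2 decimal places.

Not relevant to the conversion: brokerage — on the buyer under both terms; not part of either seller's price.
From FOB to CIF, the seller additionally bears: freight, insurance.
CIF price = 311504.31 + 8371.07 + 522.92 = 320398.30

CIF price: CAD 320398.30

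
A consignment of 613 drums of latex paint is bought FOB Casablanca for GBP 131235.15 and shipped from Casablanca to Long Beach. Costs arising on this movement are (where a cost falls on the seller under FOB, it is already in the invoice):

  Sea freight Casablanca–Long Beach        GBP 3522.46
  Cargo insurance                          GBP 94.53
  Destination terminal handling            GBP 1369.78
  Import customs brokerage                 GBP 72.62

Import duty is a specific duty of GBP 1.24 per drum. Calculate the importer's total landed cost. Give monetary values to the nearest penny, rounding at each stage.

FOB: the seller bears costs until goods are on board at the origin port; the buyer bears freight, insurance and all costs thereafter.
CIF value = FOB price + freight + insurance = 131235.15 + 3522.46 + 94.53 = 134852.14
Import duty = 613 × 1.24 = 760.12
Buyer bears: freight 3522.46 + insurance 94.53 + destination terminal 1369.78 + brokerage 72.62 + duty 760.12 = 5819.51
Landed cost = invoice 131235.15 + 5819.51 = 137054.66

Total landed cost: GBP 137054.66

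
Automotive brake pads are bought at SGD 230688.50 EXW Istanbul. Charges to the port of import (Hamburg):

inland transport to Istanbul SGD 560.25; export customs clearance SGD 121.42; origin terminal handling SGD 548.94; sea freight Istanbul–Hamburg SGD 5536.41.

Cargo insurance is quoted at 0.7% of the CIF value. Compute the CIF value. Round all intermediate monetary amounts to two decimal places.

Let C be the CIF value. C = EXW price + pre-shipment costs + freight + 0.7% × C
C − 0.7% × C = 230688.50 + 560.25 + 121.42 + 548.94 + 5536.41
0.993 × C = 237455.52
C = 237455.52 / 0.993 = 239129.43
Insurance premium = 0.7% × 239129.43 = 1673.91

CIF value: SGD 239129.43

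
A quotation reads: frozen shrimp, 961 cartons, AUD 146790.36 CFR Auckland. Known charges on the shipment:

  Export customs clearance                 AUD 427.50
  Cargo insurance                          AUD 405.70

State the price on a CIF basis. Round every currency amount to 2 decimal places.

Not relevant to the conversion: export clearance — on the seller under both CFR and CIF; already in the CFR price and stays in the CIF price.
From CFR to CIF, the seller additionally bears: insurance.
CIF price = 146790.36 + 405.70 = 147196.06

CIF price: AUD 147196.06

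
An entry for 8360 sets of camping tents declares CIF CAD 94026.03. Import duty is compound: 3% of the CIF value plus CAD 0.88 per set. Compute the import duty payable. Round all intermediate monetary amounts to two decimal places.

Ad valorem component: 94026.03 × 3% = 2820.78
Specific component: 8360 × 0.88 = 7356.80
Import duty = 2820.78 + 7356.80 = 10177.58

Import duty: CAD 10177.58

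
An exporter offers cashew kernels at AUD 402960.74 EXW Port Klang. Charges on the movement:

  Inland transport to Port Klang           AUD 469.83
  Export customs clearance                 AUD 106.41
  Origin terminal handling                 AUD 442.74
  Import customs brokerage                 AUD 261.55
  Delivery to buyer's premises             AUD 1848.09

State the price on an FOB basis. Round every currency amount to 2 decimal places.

Not relevant to the conversion: delivery, brokerage — on the buyer under both terms; not part of either seller's price.
From EXW to FOB, the seller additionally bears: inland to port, export clearance, origin terminal.
FOB price = 402960.74 + 469.83 + 106.41 + 442.74 = 403979.72

FOB price: AUD 403979.72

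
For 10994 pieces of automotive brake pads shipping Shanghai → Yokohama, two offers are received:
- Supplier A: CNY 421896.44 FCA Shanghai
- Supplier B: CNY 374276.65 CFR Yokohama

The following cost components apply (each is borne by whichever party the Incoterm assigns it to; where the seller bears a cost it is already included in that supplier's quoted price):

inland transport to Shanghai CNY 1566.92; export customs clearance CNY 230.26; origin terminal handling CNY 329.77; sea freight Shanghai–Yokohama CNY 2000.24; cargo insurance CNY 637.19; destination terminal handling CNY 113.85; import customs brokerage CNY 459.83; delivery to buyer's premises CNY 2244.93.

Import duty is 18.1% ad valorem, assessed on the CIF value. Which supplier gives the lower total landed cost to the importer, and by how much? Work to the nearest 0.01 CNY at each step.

Supplier B is cheaper by CNY 58990.71

Supplier A (FCA):
CIF value = FCA price + origin terminal + freight + insurance = 421896.44 + 329.77 + 2000.24 + 637.19 = 424863.64
Import duty = 424863.64 × 18.1% = 76900.32
Buyer bears (A): 329.77 + 2000.24 + 637.19 + 113.85 + 459.83 + 2244.93 = 5785.81
Landed cost (A) = invoice 421896.44 + 5785.81 + duty 76900.32 = 504582.57
Supplier B (CFR):
CIF value = CFR price + insurance = 374276.65 + 637.19 = 374913.84
Import duty = 374913.84 × 18.1% = 67859.41
Buyer bears (B): 637.19 + 113.85 + 459.83 + 2244.93 = 3455.80
Landed cost (B) = invoice 374276.65 + 3455.80 + duty 67859.41 = 445591.86
Difference = |504582.57 − 445591.86| = 58990.71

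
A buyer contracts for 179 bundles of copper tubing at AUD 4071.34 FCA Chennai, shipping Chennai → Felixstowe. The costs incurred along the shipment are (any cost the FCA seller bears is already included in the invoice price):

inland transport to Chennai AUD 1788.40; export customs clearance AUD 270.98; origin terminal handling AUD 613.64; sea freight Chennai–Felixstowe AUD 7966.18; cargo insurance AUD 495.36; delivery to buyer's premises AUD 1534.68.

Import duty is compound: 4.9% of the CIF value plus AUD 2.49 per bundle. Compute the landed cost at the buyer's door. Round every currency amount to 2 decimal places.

Total landed cost: AUD 15771.09

FCA: the seller delivers export-cleared goods to the carrier; the buyer bears costs from that point.
Already in the invoice (seller's account under FCA): inland to port, export clearance — exclude.
CIF value = FCA price + origin terminal + freight + insurance = 4071.34 + 613.64 + 7966.18 + 495.36 = 13146.52
Ad valorem component: 13146.52 × 4.9% = 644.18
Specific component: 179 × 2.49 = 445.71
Import duty = 644.18 + 445.71 = 1089.89
Buyer bears: origin terminal 613.64 + freight 7966.18 + insurance 495.36 + delivery 1534.68 + duty 1089.89 = 11699.75
Landed cost = invoice 4071.34 + 11699.75 = 15771.09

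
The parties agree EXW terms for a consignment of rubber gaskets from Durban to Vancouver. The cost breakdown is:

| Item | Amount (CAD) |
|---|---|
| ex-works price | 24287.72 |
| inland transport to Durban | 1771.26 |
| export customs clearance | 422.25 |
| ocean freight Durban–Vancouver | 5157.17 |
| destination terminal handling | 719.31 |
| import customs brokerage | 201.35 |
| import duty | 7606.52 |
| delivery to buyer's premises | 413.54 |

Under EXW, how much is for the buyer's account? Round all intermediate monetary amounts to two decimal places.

EXW: the seller makes goods available at their premises; the buyer bears all onward costs.
Seller's account: goods 24287.72 = 24287.72
Buyer's account: inland to port 1771.26 + export clearance 422.25 + freight 5157.17 + destination terminal 719.31 + brokerage 201.35 + duty 7606.52 + delivery 413.54 = 16291.40

Buyer's account: CAD 16291.40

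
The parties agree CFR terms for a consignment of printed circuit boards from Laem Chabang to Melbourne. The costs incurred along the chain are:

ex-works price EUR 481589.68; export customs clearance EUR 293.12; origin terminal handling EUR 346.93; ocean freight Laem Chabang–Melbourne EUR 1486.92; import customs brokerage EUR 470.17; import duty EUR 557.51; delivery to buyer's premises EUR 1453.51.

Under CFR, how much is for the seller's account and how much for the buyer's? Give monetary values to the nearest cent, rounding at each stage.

Seller: EUR 483716.65; buyer: EUR 2481.19

CFR: the seller pays costs through ocean freight to the destination port, but not insurance.
Seller's account: goods 481589.68 + export clearance 293.12 + origin terminal 346.93 + freight 1486.92 = 483716.65
Buyer's account: brokerage 470.17 + duty 557.51 + delivery 1453.51 = 2481.19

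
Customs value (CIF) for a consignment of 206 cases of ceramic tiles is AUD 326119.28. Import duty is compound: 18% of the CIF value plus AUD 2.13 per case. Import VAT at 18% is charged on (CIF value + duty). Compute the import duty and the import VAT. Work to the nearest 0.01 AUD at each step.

Import duty: AUD 59140.25; import VAT: AUD 69346.72

Ad valorem component: 326119.28 × 18% = 58701.47
Specific component: 206 × 2.13 = 438.78
Import duty = 58701.47 + 438.78 = 59140.25
VAT base = CIF + duty = 326119.28 + 59140.25 = 385259.53
Import VAT = 385259.53 × 18% = 69346.72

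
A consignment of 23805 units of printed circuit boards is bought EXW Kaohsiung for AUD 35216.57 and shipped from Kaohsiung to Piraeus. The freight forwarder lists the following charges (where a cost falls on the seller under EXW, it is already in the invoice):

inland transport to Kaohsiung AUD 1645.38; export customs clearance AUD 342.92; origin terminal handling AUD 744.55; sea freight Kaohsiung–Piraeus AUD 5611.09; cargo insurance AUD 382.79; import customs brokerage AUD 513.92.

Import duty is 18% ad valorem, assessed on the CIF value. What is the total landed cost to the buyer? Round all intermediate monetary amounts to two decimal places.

Total landed cost: AUD 52367.01

EXW: the seller makes goods available at their premises; the buyer bears all onward costs.
CIF value = EXW price + inland to port + export clearance + origin terminal + freight + insurance = 35216.57 + 1645.38 + 342.92 + 744.55 + 5611.09 + 382.79 = 43943.30
Import duty = 43943.30 × 18% = 7909.79
Buyer bears: inland to port 1645.38 + export clearance 342.92 + origin terminal 744.55 + freight 5611.09 + insurance 382.79 + brokerage 513.92 + duty 7909.79 = 17150.44
Landed cost = invoice 35216.57 + 17150.44 = 52367.01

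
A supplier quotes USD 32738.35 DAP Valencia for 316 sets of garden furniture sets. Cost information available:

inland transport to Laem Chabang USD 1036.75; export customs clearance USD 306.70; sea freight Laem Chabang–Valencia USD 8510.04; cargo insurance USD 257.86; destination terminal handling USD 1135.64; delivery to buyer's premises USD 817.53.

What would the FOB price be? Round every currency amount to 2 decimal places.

Not relevant to the conversion: export clearance, inland to port — on the seller under both DAP and FOB; already in the DAP price and stays in the FOB price.
From DAP to FOB, the seller no longer bears: freight, insurance, destination terminal, delivery.
FOB price = 32738.35 − 8510.04 − 257.86 − 1135.64 − 817.53 = 22017.28

FOB price: USD 22017.28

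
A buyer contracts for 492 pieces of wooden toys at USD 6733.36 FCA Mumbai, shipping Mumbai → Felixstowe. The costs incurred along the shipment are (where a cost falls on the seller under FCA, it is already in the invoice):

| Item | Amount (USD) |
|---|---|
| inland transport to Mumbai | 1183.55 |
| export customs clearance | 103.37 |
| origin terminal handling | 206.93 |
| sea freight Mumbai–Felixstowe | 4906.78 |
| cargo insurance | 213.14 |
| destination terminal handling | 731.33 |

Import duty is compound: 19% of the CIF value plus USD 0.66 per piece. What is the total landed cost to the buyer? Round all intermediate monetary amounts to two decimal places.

Total landed cost: USD 15407.70

FCA: the seller delivers export-cleared goods to the carrier; the buyer bears costs from that point.
Already in the invoice (seller's account under FCA): inland to port, export clearance — exclude.
CIF value = FCA price + origin terminal + freight + insurance = 6733.36 + 206.93 + 4906.78 + 213.14 = 12060.21
Ad valorem component: 12060.21 × 19% = 2291.44
Specific component: 492 × 0.66 = 324.72
Import duty = 2291.44 + 324.72 = 2616.16
Buyer bears: origin terminal 206.93 + freight 4906.78 + insurance 213.14 + destination terminal 731.33 + duty 2616.16 = 8674.34
Landed cost = invoice 6733.36 + 8674.34 = 15407.70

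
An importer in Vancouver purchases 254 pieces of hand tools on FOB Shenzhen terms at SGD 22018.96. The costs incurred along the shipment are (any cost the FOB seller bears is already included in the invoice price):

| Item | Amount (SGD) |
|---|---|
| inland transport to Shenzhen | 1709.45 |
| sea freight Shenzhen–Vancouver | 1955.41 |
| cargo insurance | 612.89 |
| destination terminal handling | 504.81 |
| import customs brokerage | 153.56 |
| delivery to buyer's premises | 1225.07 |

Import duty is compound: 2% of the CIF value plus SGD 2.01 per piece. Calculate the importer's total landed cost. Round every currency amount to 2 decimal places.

FOB: the seller bears costs until goods are on board at the origin port; the buyer bears freight, insurance and all costs thereafter.
Already in the invoice (seller's account under FOB): inland to port — exclude.
CIF value = FOB price + freight + insurance = 22018.96 + 1955.41 + 612.89 = 24587.26
Ad valorem component: 24587.26 × 2% = 491.75
Specific component: 254 × 2.01 = 510.54
Import duty = 491.75 + 510.54 = 1002.29
Buyer bears: freight 1955.41 + insurance 612.89 + destination terminal 504.81 + brokerage 153.56 + delivery 1225.07 + duty 1002.29 = 5454.03
Landed cost = invoice 22018.96 + 5454.03 = 27472.99

Total landed cost: SGD 27472.99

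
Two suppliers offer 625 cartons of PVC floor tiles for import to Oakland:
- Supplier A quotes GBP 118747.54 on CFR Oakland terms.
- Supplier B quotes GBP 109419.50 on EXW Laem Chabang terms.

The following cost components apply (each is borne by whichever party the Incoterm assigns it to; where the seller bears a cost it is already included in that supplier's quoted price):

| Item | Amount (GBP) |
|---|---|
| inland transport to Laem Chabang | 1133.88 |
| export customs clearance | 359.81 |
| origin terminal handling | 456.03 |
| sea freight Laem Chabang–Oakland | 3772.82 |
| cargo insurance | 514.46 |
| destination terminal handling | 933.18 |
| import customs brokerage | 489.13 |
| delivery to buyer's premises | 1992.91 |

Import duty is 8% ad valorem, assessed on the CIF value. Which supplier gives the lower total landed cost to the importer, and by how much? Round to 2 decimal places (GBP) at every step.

Supplier A (CFR):
CIF value = CFR price + insurance = 118747.54 + 514.46 = 119262.00
Import duty = 119262.00 × 8% = 9540.96
Buyer bears (A): 514.46 + 933.18 + 489.13 + 1992.91 = 3929.68
Landed cost (A) = invoice 118747.54 + 3929.68 + duty 9540.96 = 132218.18
Supplier B (EXW):
CIF value = EXW price + inland to port + export clearance + origin terminal + freight + insurance = 109419.50 + 1133.88 + 359.81 + 456.03 + 3772.82 + 514.46 = 115656.50
Import duty = 115656.50 × 8% = 9252.52
Buyer bears (B): 1133.88 + 359.81 + 456.03 + 3772.82 + 514.46 + 933.18 + 489.13 + 1992.91 = 9652.22
Landed cost (B) = invoice 109419.50 + 9652.22 + duty 9252.52 = 128324.24
Difference = |132218.18 − 128324.24| = 3893.94

Supplier B is cheaper by GBP 3893.94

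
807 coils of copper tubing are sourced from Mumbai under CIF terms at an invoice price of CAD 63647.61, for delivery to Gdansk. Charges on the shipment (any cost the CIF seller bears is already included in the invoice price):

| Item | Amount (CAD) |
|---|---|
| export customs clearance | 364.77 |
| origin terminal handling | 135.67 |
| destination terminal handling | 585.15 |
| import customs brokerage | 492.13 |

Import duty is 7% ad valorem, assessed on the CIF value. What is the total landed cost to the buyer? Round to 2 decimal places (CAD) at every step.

CIF: the seller pays costs through ocean freight and marine insurance to the destination port.
Already in the invoice (seller's account under CIF): export clearance, origin terminal — exclude.
The CIF price already equals the CIF value: 63647.61
Import duty = 63647.61 × 7% = 4455.33
Buyer bears: destination terminal 585.15 + brokerage 492.13 + duty 4455.33 = 5532.61
Landed cost = invoice 63647.61 + 5532.61 = 69180.22

Total landed cost: CAD 69180.22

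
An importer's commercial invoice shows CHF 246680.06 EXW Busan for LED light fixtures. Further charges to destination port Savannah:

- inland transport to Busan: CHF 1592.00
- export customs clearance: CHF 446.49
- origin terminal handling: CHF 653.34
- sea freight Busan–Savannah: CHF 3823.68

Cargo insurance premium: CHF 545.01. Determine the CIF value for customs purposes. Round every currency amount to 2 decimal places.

CIF = EXW price + pre-shipment costs + freight + insurance
CIF = 246680.06 + 1592.00 + 446.49 + 653.34 + 3823.68 + 545.01 = 253740.58

CIF value: CHF 253740.58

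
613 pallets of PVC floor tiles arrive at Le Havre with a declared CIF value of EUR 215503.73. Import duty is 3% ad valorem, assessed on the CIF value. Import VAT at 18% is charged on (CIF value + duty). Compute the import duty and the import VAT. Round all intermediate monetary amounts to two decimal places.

Import duty: EUR 6465.11; import VAT: EUR 39954.39

Import duty = 215503.73 × 3% = 6465.11
VAT base = CIF + duty = 215503.73 + 6465.11 = 221968.84
Import VAT = 221968.84 × 18% = 39954.39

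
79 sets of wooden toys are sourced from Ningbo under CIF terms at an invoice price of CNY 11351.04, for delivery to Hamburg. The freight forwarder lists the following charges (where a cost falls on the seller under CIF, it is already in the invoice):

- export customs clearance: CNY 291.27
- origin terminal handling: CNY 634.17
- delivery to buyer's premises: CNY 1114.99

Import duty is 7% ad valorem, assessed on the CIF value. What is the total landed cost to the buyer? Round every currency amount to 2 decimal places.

Total landed cost: CNY 13260.60

CIF: the seller pays costs through ocean freight and marine insurance to the destination port.
Already in the invoice (seller's account under CIF): export clearance, origin terminal — exclude.
The CIF price already equals the CIF value: 11351.04
Import duty = 11351.04 × 7% = 794.57
Buyer bears: delivery 1114.99 + duty 794.57 = 1909.56
Landed cost = invoice 11351.04 + 1909.56 = 13260.60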